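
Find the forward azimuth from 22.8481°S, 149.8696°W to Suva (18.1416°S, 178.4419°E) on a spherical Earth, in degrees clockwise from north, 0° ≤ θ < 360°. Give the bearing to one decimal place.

Δλ = 178.4419 − -149.8696 = 328.3115°; wrapped into (−180°, 180°]: -31.6885°.
θ = atan2( sin Δλ · cos φ₂ , cos φ₁ · sin φ₂ − sin φ₁ · cos φ₂ · cos Δλ )
  = atan2(-0.49919, 0.02704) = -86.899° → normalised to [0°, 360°): 273.101°.

273.1°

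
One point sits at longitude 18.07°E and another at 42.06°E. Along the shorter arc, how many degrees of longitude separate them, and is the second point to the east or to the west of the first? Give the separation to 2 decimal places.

23.99° east

Raw difference: 42.06 − 18.07 = 23.99°.
Normalise into (−180°, 180°]: 23.99° stays 23.99°.
Positive ⇒ the second point lies to the east; separation 23.99°.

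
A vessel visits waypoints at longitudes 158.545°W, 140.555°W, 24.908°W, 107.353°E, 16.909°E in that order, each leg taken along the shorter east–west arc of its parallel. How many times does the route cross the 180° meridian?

0

Leg 1: -158.545° → -140.555°, shortest Δλ = 17.99° (east) — does not cross 180°.
Leg 2: -140.555° → -24.908°, shortest Δλ = 115.647° (east) — does not cross 180°.
Leg 3: -24.908° → +107.353°, shortest Δλ = 132.261° (east) — does not cross 180°.
Leg 4: +107.353° → +16.909°, shortest Δλ = -90.444° (west) — does not cross 180°.
Total crossings: 0.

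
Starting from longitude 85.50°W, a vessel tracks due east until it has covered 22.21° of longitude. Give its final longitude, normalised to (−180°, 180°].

63.29°W

Start at -85.50°; shift +22.21° → -63.29°.
-63.29° already lies in (−180°, 180°].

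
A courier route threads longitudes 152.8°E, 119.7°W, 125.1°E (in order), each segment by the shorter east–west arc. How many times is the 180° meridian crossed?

Leg 1: +152.8° → -119.7°, shortest Δλ = 87.5° (east) — crosses 180°.
Leg 2: -119.7° → +125.1°, shortest Δλ = -115.2° (west) — crosses 180°.
Total crossings: 2.

2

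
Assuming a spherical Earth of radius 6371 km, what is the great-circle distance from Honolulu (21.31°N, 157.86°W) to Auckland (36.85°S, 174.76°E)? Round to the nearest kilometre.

7076 km

Δλ = 174.76 − -157.86 = 332.62°; wrapped into (−180°, 180°]: -27.38°.
Δφ = -36.85 − 21.31 = -58.16°.
a = sin²(Δφ/2) + cos φ₁ · cos φ₂ · sin²(Δλ/2) = 0.277982.
c = 2·atan2(√a, √(1−a)) = 1.11070 rad → d = 6371·c ≈ 7076.26 km.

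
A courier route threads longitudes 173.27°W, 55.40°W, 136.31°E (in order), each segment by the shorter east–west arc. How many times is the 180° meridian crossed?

Leg 1: -173.27° → -55.40°, shortest Δλ = 117.87° (east) — does not cross 180°.
Leg 2: -55.40° → +136.31°, shortest Δλ = -168.29° (west) — crosses 180°.
Total crossings: 1.

1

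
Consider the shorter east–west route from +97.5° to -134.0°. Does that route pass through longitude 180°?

Yes

Naïve |-134.0 − 97.5| = 231.5° > 180°, so the shorter arc goes the other way round — across 180°.
Signed shortest Δλ = ((-134.0 − 97.5 + 180) mod 360) − 180 = 128.5°.
Going east by 128.5° from +97.5° passes through 180° before reaching -134.0°.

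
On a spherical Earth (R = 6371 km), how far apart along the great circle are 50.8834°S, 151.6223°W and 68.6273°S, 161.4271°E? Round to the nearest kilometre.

3160 km

Δλ = 161.4271 − -151.6223 = 313.0494°; wrapped into (−180°, 180°]: -46.9506°.
Δφ = -68.6273 − -50.8834 = -17.7439°.
a = sin²(Δφ/2) + cos φ₁ · cos φ₂ · sin²(Δλ/2) = 0.060271.
c = 2·atan2(√a, √(1−a)) = 0.49607 rad → d = 6371·c ≈ 3160.49 km.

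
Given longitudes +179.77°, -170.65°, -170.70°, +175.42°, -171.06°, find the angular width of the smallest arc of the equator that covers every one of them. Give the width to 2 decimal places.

13.93°

Sort the longitudes: -171.06°, -170.70°, -170.65°, +175.42°, +179.77°.
Eastward gaps between consecutive values (wrapping around): 0.36°, 0.05°, 346.07°, 4.35°, 9.17°.
Largest gap = 346.07° ⇒ minimal covering band is its complement: 360° − 346.07° = 13.93°.
Band runs from +175.42° eastward to -170.65°, crossing the antimeridian.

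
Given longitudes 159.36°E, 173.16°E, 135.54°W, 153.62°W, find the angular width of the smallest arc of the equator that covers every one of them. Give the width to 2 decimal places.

Sort the longitudes: -153.62°, -135.54°, +159.36°, +173.16°.
Eastward gaps between consecutive values (wrapping around): 18.08°, 294.90°, 13.80°, 33.22°.
Largest gap = 294.90° ⇒ minimal covering band is its complement: 360° − 294.90° = 65.10°.
Band runs from +159.36° eastward to -135.54°, crossing the antimeridian.

65.10°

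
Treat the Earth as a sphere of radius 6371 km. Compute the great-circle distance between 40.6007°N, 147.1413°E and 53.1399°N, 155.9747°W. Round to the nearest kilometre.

Δλ = -155.9747 − 147.1413 = -303.1160°; wrapped into (−180°, 180°]: 56.8840°.
Δφ = 53.1399 − 40.6007 = 12.5392°.
a = sin²(Δφ/2) + cos φ₁ · cos φ₂ · sin²(Δλ/2) = 0.115238.
c = 2·atan2(√a, √(1−a)) = 0.69270 rad → d = 6371·c ≈ 4413.19 km.

4413 km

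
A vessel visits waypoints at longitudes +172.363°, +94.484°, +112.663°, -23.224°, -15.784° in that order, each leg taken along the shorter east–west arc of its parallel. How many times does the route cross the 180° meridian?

Leg 1: +172.363° → +94.484°, shortest Δλ = -77.879° (west) — does not cross 180°.
Leg 2: +94.484° → +112.663°, shortest Δλ = 18.179° (east) — does not cross 180°.
Leg 3: +112.663° → -23.224°, shortest Δλ = -135.887° (west) — does not cross 180°.
Leg 4: -23.224° → -15.784°, shortest Δλ = 7.44° (east) — does not cross 180°.
Total crossings: 0.

0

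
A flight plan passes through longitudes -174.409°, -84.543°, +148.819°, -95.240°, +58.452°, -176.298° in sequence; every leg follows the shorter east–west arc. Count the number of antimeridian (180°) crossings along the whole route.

Leg 1: -174.409° → -84.543°, shortest Δλ = 89.866° (east) — does not cross 180°.
Leg 2: -84.543° → +148.819°, shortest Δλ = -126.638° (west) — crosses 180°.
Leg 3: +148.819° → -95.240°, shortest Δλ = 115.941° (east) — crosses 180°.
Leg 4: -95.240° → +58.452°, shortest Δλ = 153.692° (east) — does not cross 180°.
Leg 5: +58.452° → -176.298°, shortest Δλ = 125.25° (east) — crosses 180°.
Total crossings: 3.

3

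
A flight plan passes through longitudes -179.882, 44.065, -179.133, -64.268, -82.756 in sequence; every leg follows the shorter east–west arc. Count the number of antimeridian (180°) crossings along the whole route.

2

Leg 1: -179.882° → +44.065°, shortest Δλ = -136.053° (west) — crosses 180°.
Leg 2: +44.065° → -179.133°, shortest Δλ = 136.802° (east) — crosses 180°.
Leg 3: -179.133° → -64.268°, shortest Δλ = 114.865° (east) — does not cross 180°.
Leg 4: -64.268° → -82.756°, shortest Δλ = -18.488° (west) — does not cross 180°.
Total crossings: 2.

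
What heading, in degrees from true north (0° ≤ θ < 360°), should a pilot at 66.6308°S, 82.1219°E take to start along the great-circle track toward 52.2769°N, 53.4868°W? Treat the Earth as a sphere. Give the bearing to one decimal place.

Δλ = -53.4868 − 82.1219 = -135.6087°.
θ = atan2( sin Δλ · cos φ₂ , cos φ₁ · sin φ₂ − sin φ₁ · cos φ₂ · cos Δλ )
  = atan2(-0.42802, -0.08760) = -101.567° → normalised to [0°, 360°): 258.433°.

258.4°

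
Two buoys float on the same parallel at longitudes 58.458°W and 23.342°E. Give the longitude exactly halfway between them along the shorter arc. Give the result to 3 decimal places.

Signed shortest Δλ from -58.458° to +23.342° is +81.800°.
Midpoint longitude = -58.458° + (+81.800°)/2 = -58.458° + 40.900° = -17.558°.

17.558°W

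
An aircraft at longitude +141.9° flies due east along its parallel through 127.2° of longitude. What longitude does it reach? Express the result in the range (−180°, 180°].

Start at +141.9°; shift +127.2° → +269.1°.
+269.1° lies outside (−180°, 180°]; subtract 360° → -90.9°.

-90.9°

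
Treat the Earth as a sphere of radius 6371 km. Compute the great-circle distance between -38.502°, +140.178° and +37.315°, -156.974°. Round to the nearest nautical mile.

5725 nmi

Δλ = -156.974 − 140.178 = -297.152°; wrapped into (−180°, 180°]: 62.848°.
Δφ = 37.315 − -38.502 = 75.817°.
a = sin²(Δφ/2) + cos φ₁ · cos φ₂ · sin²(Δλ/2) = 0.546674.
c = 2·atan2(√a, √(1−a)) = 1.66428 rad → d = 6371·c ≈ 10603.13 km ≈ 5725.23 nmi.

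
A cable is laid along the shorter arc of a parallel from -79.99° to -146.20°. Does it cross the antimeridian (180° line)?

No

Signed shortest Δλ = ((-146.20 − -79.99 + 180) mod 360) − 180 = -66.21°.
Going west by 66.21° from -79.99° reaches -146.20° without touching 180°.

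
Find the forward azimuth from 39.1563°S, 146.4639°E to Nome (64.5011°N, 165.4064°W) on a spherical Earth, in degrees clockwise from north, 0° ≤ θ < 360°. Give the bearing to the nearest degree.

Δλ = -165.4064 − 146.4639 = -311.8703°; wrapped into (−180°, 180°]: 48.1297°.
θ = atan2( sin Δλ · cos φ₂ , cos φ₁ · sin φ₂ − sin φ₁ · cos φ₂ · cos Δλ )
  = atan2(0.32057, 0.88133) = 19.988° → normalised to [0°, 360°): 19.988°.

20°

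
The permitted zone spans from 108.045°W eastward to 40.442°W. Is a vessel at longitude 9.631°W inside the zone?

Band width going east from -108.045° to -40.442°: ((-40.442 − -108.045) mod 360) = 67.603°.
Offset of -9.631° east of the west edge: ((-9.631 − -108.045) mod 360) = 98.414°.
98.414° > 67.603° ⇒ outside.

No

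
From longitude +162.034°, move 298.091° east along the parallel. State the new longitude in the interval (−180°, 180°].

Start at +162.034°; shift +298.091° → +460.125°.
+460.125° lies outside (−180°, 180°]; subtract 360° → +100.125°.

+100.125°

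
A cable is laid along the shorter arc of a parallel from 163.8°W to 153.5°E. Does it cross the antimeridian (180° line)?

Naïve |153.5 − -163.8| = 317.3° > 180°, so the shorter arc goes the other way round — across 180°.
Signed shortest Δλ = ((153.5 − -163.8 + 180) mod 360) − 180 = -42.7°.
Going west by 42.7° from -163.8° passes through 180° before reaching +153.5°.

Yes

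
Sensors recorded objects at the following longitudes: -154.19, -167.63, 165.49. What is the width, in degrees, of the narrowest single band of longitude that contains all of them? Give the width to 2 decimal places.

Sort the longitudes: -167.63°, -154.19°, +165.49°.
Eastward gaps between consecutive values (wrapping around): 13.44°, 319.68°, 26.88°.
Largest gap = 319.68° ⇒ minimal covering band is its complement: 360° − 319.68° = 40.32°.
Band runs from +165.49° eastward to -154.19°, crossing the antimeridian.

40.32°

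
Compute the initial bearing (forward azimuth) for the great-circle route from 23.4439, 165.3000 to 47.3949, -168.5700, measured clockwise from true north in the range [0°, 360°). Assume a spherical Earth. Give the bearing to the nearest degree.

Δλ = -168.5700 − 165.3000 = -333.8700°; wrapped into (−180°, 180°]: 26.1300°.
θ = atan2( sin Δλ · cos φ₂ , cos φ₁ · sin φ₂ − sin φ₁ · cos φ₂ · cos Δλ )
  = atan2(0.29813, 0.43348) = 34.519° → normalised to [0°, 360°): 34.519°.

35°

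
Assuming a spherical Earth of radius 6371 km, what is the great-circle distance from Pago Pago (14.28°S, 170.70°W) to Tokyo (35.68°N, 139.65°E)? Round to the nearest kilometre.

7622 km

Δλ = 139.65 − -170.70 = 310.35°; wrapped into (−180°, 180°]: -49.65°.
Δφ = 35.68 − -14.28 = 49.96°.
a = sin²(Δφ/2) + cos φ₁ · cos φ₂ · sin²(Δλ/2) = 0.317099.
c = 2·atan2(√a, √(1−a)) = 1.19630 rad → d = 6371·c ≈ 7621.63 km.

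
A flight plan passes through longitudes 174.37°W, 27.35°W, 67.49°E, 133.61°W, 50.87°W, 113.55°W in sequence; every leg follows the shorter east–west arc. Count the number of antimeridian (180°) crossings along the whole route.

Leg 1: -174.37° → -27.35°, shortest Δλ = 147.02° (east) — does not cross 180°.
Leg 2: -27.35° → +67.49°, shortest Δλ = 94.84° (east) — does not cross 180°.
Leg 3: +67.49° → -133.61°, shortest Δλ = 158.9° (east) — crosses 180°.
Leg 4: -133.61° → -50.87°, shortest Δλ = 82.74° (east) — does not cross 180°.
Leg 5: -50.87° → -113.55°, shortest Δλ = -62.68° (west) — does not cross 180°.
Total crossings: 1.

1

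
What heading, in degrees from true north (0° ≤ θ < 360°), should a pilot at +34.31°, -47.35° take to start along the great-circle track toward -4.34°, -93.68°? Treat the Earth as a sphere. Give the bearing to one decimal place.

238.0°

Δλ = -93.68 − -47.35 = -46.33°.
θ = atan2( sin Δλ · cos φ₂ , cos φ₁ · sin φ₂ − sin φ₁ · cos φ₂ · cos Δλ )
  = atan2(-0.72125, -0.45061) = -121.995° → normalised to [0°, 360°): 238.005°.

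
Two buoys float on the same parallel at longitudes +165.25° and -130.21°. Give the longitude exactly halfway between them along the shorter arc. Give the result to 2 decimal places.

-162.48°

Signed shortest Δλ from +165.25° to -130.21° is +64.54°.
Midpoint longitude = +165.25° + (+64.54°)/2 = +165.25° + 32.27° = +197.52°.
Normalise into (−180°, 180°]: -162.48°.
(The naïve average (+165.25 + -130.21)/2 = 17.52° is on the wrong side of the globe.)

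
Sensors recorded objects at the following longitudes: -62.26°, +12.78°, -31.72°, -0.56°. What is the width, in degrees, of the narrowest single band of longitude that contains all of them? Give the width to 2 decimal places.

75.04°

Sort the longitudes: -62.26°, -31.72°, -0.56°, +12.78°.
Eastward gaps between consecutive values (wrapping around): 30.54°, 31.16°, 13.34°, 284.96°.
Largest gap = 284.96° ⇒ minimal covering band is its complement: 360° − 284.96° = 75.04°.
Band runs from -62.26° eastward to +12.78°.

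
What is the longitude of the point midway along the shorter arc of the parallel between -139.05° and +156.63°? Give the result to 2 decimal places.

Signed shortest Δλ from -139.05° to +156.63° is -64.32°.
Midpoint longitude = -139.05° + (-64.32°)/2 = -139.05° − 32.16° = -171.21°.
(The naïve average (-139.05 + +156.63)/2 = 8.79° is on the wrong side of the globe.)

-171.21°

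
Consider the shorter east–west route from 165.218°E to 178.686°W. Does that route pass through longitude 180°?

Naïve |-178.686 − 165.218| = 343.904° > 180°, so the shorter arc goes the other way round — across 180°.
Signed shortest Δλ = ((-178.686 − 165.218 + 180) mod 360) − 180 = 16.096°.
Going east by 16.096° from +165.218° passes through 180° before reaching -178.686°.

Yes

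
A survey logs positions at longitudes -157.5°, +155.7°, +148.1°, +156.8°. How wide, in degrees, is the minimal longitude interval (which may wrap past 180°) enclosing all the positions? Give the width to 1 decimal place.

Sort the longitudes: -157.5°, +148.1°, +155.7°, +156.8°.
Eastward gaps between consecutive values (wrapping around): 305.6°, 7.6°, 1.1°, 45.7°.
Largest gap = 305.6° ⇒ minimal covering band is its complement: 360° − 305.6° = 54.4°.
Band runs from +148.1° eastward to -157.5°, crossing the antimeridian.

54.4°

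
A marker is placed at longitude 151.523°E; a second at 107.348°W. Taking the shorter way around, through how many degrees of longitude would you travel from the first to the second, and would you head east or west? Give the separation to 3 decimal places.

101.129° east

Raw difference: -107.348 − 151.523 = -258.871°.
Normalise into (−180°, 180°]: -258.871° + 360° = 101.129°.
Positive ⇒ the second point lies to the east; separation 101.129°.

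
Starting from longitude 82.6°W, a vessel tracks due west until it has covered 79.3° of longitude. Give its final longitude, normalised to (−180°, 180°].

161.9°W

Start at -82.6°; shift −79.3° → -161.9°.
-161.9° already lies in (−180°, 180°].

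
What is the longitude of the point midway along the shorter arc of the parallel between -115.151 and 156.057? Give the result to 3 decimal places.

Signed shortest Δλ from -115.151° to +156.057° is -88.792°.
Midpoint longitude = -115.151° + (-88.792°)/2 = -115.151° − 44.396° = -159.547°.
(The naïve average (-115.151 + +156.057)/2 = 20.453° is on the wrong side of the globe.)

-159.547°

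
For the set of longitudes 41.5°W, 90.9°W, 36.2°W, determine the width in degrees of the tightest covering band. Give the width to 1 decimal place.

Sort the longitudes: -90.9°, -41.5°, -36.2°.
Eastward gaps between consecutive values (wrapping around): 49.4°, 5.3°, 305.3°.
Largest gap = 305.3° ⇒ minimal covering band is its complement: 360° − 305.3° = 54.7°.
Band runs from -90.9° eastward to -36.2°.

54.7°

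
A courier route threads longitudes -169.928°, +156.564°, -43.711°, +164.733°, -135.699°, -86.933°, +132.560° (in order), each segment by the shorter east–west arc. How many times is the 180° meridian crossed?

5

Leg 1: -169.928° → +156.564°, shortest Δλ = -33.508° (west) — crosses 180°.
Leg 2: +156.564° → -43.711°, shortest Δλ = 159.725° (east) — crosses 180°.
Leg 3: -43.711° → +164.733°, shortest Δλ = -151.556° (west) — crosses 180°.
Leg 4: +164.733° → -135.699°, shortest Δλ = 59.568° (east) — crosses 180°.
Leg 5: -135.699° → -86.933°, shortest Δλ = 48.766° (east) — does not cross 180°.
Leg 6: -86.933° → +132.560°, shortest Δλ = -140.507° (west) — crosses 180°.
Total crossings: 5.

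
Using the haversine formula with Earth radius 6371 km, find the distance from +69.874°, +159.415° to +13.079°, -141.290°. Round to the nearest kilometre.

Δλ = -141.290 − 159.415 = -300.705°; wrapped into (−180°, 180°]: 59.295°.
Δφ = 13.079 − 69.874 = -56.795°.
a = sin²(Δφ/2) + cos φ₁ · cos φ₂ · sin²(Δλ/2) = 0.308192.
c = 2·atan2(√a, √(1−a)) = 1.17709 rad → d = 6371·c ≈ 7499.23 km.

7499 km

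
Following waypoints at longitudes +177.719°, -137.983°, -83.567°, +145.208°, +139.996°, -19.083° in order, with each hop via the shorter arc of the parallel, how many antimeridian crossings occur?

Leg 1: +177.719° → -137.983°, shortest Δλ = 44.298° (east) — crosses 180°.
Leg 2: -137.983° → -83.567°, shortest Δλ = 54.416° (east) — does not cross 180°.
Leg 3: -83.567° → +145.208°, shortest Δλ = -131.225° (west) — crosses 180°.
Leg 4: +145.208° → +139.996°, shortest Δλ = -5.212° (west) — does not cross 180°.
Leg 5: +139.996° → -19.083°, shortest Δλ = -159.079° (west) — does not cross 180°.
Total crossings: 2.

2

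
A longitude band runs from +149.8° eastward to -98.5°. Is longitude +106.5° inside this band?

No

Band width going east from +149.8° to -98.5°: ((-98.5 − 149.8) mod 360) = 111.7°.
Offset of +106.5° east of the west edge: ((106.5 − 149.8) mod 360) = 316.7°.
316.7° > 111.7° ⇒ outside.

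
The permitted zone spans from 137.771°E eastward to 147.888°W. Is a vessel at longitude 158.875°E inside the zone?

Band width going east from +137.771° to -147.888°: ((-147.888 − 137.771) mod 360) = 74.341°.
Offset of +158.875° east of the west edge: ((158.875 − 137.771) mod 360) = 21.104°.
21.104° ≤ 74.341° ⇒ inside.

Yes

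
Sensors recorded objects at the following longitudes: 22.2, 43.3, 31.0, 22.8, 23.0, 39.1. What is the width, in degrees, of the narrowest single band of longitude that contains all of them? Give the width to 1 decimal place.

Sort the longitudes: +22.2°, +22.8°, +23.0°, +31.0°, +39.1°, +43.3°.
Eastward gaps between consecutive values (wrapping around): 0.6°, 0.2°, 8.0°, 8.1°, 4.2°, 338.9°.
Largest gap = 338.9° ⇒ minimal covering band is its complement: 360° − 338.9° = 21.1°.
Band runs from +22.2° eastward to +43.3°.

21.1°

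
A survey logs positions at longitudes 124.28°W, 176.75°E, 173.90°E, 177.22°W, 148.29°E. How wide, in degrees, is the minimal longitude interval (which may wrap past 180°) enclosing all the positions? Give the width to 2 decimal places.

87.43°

Sort the longitudes: -177.22°, -124.28°, +148.29°, +173.90°, +176.75°.
Eastward gaps between consecutive values (wrapping around): 52.94°, 272.57°, 25.61°, 2.85°, 6.03°.
Largest gap = 272.57° ⇒ minimal covering band is its complement: 360° − 272.57° = 87.43°.
Band runs from +148.29° eastward to -124.28°, crossing the antimeridian.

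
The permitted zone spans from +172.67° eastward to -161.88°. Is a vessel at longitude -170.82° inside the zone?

Band width going east from +172.67° to -161.88°: ((-161.88 − 172.67) mod 360) = 25.45°.
Offset of -170.82° east of the west edge: ((-170.82 − 172.67) mod 360) = 16.51°.
16.51° ≤ 25.45° ⇒ inside.

Yes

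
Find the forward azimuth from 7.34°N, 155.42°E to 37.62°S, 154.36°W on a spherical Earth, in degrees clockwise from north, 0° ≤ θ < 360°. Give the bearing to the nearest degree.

Δλ = -154.36 − 155.42 = -309.78°; wrapped into (−180°, 180°]: 50.22°.
θ = atan2( sin Δλ · cos φ₂ , cos φ₁ · sin φ₂ − sin φ₁ · cos φ₂ · cos Δλ )
  = atan2(0.60872, -0.67017) = 137.751° → normalised to [0°, 360°): 137.751°.

138°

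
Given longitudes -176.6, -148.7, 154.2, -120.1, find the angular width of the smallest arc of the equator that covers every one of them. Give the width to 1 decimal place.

85.7°

Sort the longitudes: -176.6°, -148.7°, -120.1°, +154.2°.
Eastward gaps between consecutive values (wrapping around): 27.9°, 28.6°, 274.3°, 29.2°.
Largest gap = 274.3° ⇒ minimal covering band is its complement: 360° − 274.3° = 85.7°.
Band runs from +154.2° eastward to -120.1°, crossing the antimeridian.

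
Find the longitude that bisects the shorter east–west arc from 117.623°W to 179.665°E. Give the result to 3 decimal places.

Signed shortest Δλ from -117.623° to +179.665° is -62.712°.
Midpoint longitude = -117.623° + (-62.712°)/2 = -117.623° − 31.356° = -148.979°.
(The naïve average (-117.623 + +179.665)/2 = 31.021° is on the wrong side of the globe.)

148.979°W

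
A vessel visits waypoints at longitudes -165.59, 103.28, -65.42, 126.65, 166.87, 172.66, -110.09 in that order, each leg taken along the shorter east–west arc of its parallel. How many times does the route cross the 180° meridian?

3

Leg 1: -165.59° → +103.28°, shortest Δλ = -91.13° (west) — crosses 180°.
Leg 2: +103.28° → -65.42°, shortest Δλ = -168.7° (west) — does not cross 180°.
Leg 3: -65.42° → +126.65°, shortest Δλ = -167.93° (west) — crosses 180°.
Leg 4: +126.65° → +166.87°, shortest Δλ = 40.22° (east) — does not cross 180°.
Leg 5: +166.87° → +172.66°, shortest Δλ = 5.79° (east) — does not cross 180°.
Leg 6: +172.66° → -110.09°, shortest Δλ = 77.25° (east) — crosses 180°.
Total crossings: 3.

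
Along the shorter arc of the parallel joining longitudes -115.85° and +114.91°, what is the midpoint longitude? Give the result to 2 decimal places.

+179.53°

Signed shortest Δλ from -115.85° to +114.91° is -129.24°.
Midpoint longitude = -115.85° + (-129.24°)/2 = -115.85° − 64.62° = -180.47°.
Normalise into (−180°, 180°]: +179.53°.
(The naïve average (-115.85 + +114.91)/2 = -0.47° is on the wrong side of the globe.)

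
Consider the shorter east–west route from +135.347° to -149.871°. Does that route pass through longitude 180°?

Yes

Naïve |-149.871 − 135.347| = 285.218° > 180°, so the shorter arc goes the other way round — across 180°.
Signed shortest Δλ = ((-149.871 − 135.347 + 180) mod 360) − 180 = 74.782°.
Going east by 74.782° from +135.347° passes through 180° before reaching -149.871°.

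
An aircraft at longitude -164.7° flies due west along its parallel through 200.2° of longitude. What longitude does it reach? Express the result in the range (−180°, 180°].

-4.9°

Start at -164.7°; shift −200.2° → -364.9°.
-364.9° lies outside (−180°, 180°]; add 360° → -4.9°.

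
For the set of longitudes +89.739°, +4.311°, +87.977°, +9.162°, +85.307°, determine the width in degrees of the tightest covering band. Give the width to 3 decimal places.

85.428°

Sort the longitudes: +4.311°, +9.162°, +85.307°, +87.977°, +89.739°.
Eastward gaps between consecutive values (wrapping around): 4.851°, 76.145°, 2.670°, 1.762°, 274.572°.
Largest gap = 274.572° ⇒ minimal covering band is its complement: 360° − 274.572° = 85.428°.
Band runs from +4.311° eastward to +89.739°.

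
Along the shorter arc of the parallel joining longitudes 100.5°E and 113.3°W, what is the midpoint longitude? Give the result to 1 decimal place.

173.6°E

Signed shortest Δλ from +100.5° to -113.3° is +146.2°.
Midpoint longitude = +100.5° + (+146.2°)/2 = +100.5° + 73.1° = +173.6°.
(The naïve average (+100.5 + -113.3)/2 = -6.4° is on the wrong side of the globe.)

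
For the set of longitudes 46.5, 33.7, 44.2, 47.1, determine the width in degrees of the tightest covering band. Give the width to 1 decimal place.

13.4°

Sort the longitudes: +33.7°, +44.2°, +46.5°, +47.1°.
Eastward gaps between consecutive values (wrapping around): 10.5°, 2.3°, 0.6°, 346.6°.
Largest gap = 346.6° ⇒ minimal covering band is its complement: 360° − 346.6° = 13.4°.
Band runs from +33.7° eastward to +47.1°.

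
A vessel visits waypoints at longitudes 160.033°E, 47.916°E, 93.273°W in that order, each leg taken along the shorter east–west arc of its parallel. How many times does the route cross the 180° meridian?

0

Leg 1: +160.033° → +47.916°, shortest Δλ = -112.117° (west) — does not cross 180°.
Leg 2: +47.916° → -93.273°, shortest Δλ = -141.189° (west) — does not cross 180°.
Total crossings: 0.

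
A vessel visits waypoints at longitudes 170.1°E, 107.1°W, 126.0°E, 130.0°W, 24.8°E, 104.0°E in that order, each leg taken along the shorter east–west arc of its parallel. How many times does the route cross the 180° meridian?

Leg 1: +170.1° → -107.1°, shortest Δλ = 82.8° (east) — crosses 180°.
Leg 2: -107.1° → +126.0°, shortest Δλ = -126.9° (west) — crosses 180°.
Leg 3: +126.0° → -130.0°, shortest Δλ = 104.0° (east) — crosses 180°.
Leg 4: -130.0° → +24.8°, shortest Δλ = 154.8° (east) — does not cross 180°.
Leg 5: +24.8° → +104.0°, shortest Δλ = 79.2° (east) — does not cross 180°.
Total crossings: 3.

3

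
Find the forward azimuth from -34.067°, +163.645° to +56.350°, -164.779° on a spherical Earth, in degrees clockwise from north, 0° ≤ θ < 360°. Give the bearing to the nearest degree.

Δλ = -164.779 − 163.645 = -328.424°; wrapped into (−180°, 180°]: 31.576°.
θ = atan2( sin Δλ · cos φ₂ , cos φ₁ · sin φ₂ − sin φ₁ · cos φ₂ · cos Δλ )
  = atan2(0.29015, 0.95402) = 16.916° → normalised to [0°, 360°): 16.916°.

17°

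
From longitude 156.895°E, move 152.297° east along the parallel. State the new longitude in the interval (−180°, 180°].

50.808°W

Start at +156.895°; shift +152.297° → +309.192°.
+309.192° lies outside (−180°, 180°]; subtract 360° → -50.808°.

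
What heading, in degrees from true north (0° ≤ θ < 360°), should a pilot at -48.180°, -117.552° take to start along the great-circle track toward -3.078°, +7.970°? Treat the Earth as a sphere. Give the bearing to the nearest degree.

120°

Δλ = 7.970 − -117.552 = 125.522°.
θ = atan2( sin Δλ · cos φ₂ , cos φ₁ · sin φ₂ − sin φ₁ · cos φ₂ · cos Δλ )
  = atan2(0.81272, -0.46818) = 119.945° → normalised to [0°, 360°): 119.945°.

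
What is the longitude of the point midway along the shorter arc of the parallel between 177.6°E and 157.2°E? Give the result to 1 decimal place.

167.4°E

Signed shortest Δλ from +177.6° to +157.2° is -20.4°.
Midpoint longitude = +177.6° + (-20.4°)/2 = +177.6° − 10.2° = +167.4°.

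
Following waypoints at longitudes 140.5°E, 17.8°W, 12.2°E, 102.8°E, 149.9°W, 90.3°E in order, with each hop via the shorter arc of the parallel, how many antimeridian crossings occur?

2

Leg 1: +140.5° → -17.8°, shortest Δλ = -158.3° (west) — does not cross 180°.
Leg 2: -17.8° → +12.2°, shortest Δλ = 30.0° (east) — does not cross 180°.
Leg 3: +12.2° → +102.8°, shortest Δλ = 90.6° (east) — does not cross 180°.
Leg 4: +102.8° → -149.9°, shortest Δλ = 107.3° (east) — crosses 180°.
Leg 5: -149.9° → +90.3°, shortest Δλ = -119.8° (west) — crosses 180°.
Total crossings: 2.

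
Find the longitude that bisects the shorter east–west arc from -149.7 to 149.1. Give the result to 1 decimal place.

+179.7°

Signed shortest Δλ from -149.7° to +149.1° is -61.2°.
Midpoint longitude = -149.7° + (-61.2°)/2 = -149.7° − 30.6° = -180.3°.
Normalise into (−180°, 180°]: +179.7°.
(The naïve average (-149.7 + +149.1)/2 = -0.3° is on the wrong side of the globe.)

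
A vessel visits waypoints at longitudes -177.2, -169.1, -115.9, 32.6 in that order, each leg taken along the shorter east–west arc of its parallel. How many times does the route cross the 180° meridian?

0

Leg 1: -177.2° → -169.1°, shortest Δλ = 8.1° (east) — does not cross 180°.
Leg 2: -169.1° → -115.9°, shortest Δλ = 53.2° (east) — does not cross 180°.
Leg 3: -115.9° → +32.6°, shortest Δλ = 148.5° (east) — does not cross 180°.
Total crossings: 0.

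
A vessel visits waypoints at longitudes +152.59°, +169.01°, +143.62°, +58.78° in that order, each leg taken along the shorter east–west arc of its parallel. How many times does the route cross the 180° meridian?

0

Leg 1: +152.59° → +169.01°, shortest Δλ = 16.42° (east) — does not cross 180°.
Leg 2: +169.01° → +143.62°, shortest Δλ = -25.39° (west) — does not cross 180°.
Leg 3: +143.62° → +58.78°, shortest Δλ = -84.84° (west) — does not cross 180°.
Total crossings: 0.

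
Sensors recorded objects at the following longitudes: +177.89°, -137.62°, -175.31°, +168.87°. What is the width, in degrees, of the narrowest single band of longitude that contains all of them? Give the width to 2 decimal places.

53.51°

Sort the longitudes: -175.31°, -137.62°, +168.87°, +177.89°.
Eastward gaps between consecutive values (wrapping around): 37.69°, 306.49°, 9.02°, 6.80°.
Largest gap = 306.49° ⇒ minimal covering band is its complement: 360° − 306.49° = 53.51°.
Band runs from +168.87° eastward to -137.62°, crossing the antimeridian.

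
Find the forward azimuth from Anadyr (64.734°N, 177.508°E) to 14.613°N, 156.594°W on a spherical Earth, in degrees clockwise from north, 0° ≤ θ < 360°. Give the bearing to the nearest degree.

Δλ = -156.594 − 177.508 = -334.102°; wrapped into (−180°, 180°]: 25.898°.
θ = atan2( sin Δλ · cos φ₂ , cos φ₁ · sin φ₂ − sin φ₁ · cos φ₂ · cos Δλ )
  = atan2(0.42264, -0.67952) = 148.120° → normalised to [0°, 360°): 148.120°.

148°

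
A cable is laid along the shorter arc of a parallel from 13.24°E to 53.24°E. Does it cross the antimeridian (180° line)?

No

Signed shortest Δλ = ((53.24 − 13.24 + 180) mod 360) − 180 = 40.0°.
Going east by 40.0° from +13.24° reaches +53.24° without touching 180°.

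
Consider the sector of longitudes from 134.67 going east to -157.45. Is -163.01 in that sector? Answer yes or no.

Band width going east from +134.67° to -157.45°: ((-157.45 − 134.67) mod 360) = 67.88°.
Offset of -163.01° east of the west edge: ((-163.01 − 134.67) mod 360) = 62.32°.
62.32° ≤ 67.88° ⇒ inside.

Yes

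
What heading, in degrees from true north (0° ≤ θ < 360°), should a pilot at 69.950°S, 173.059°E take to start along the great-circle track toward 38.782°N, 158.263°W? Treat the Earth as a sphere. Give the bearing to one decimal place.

Δλ = -158.263 − 173.059 = -331.322°; wrapped into (−180°, 180°]: 28.678°.
θ = atan2( sin Δλ · cos φ₂ , cos φ₁ · sin φ₂ − sin φ₁ · cos φ₂ · cos Δλ )
  = atan2(0.37409, 0.85720) = 23.577° → normalised to [0°, 360°): 23.577°.

23.6°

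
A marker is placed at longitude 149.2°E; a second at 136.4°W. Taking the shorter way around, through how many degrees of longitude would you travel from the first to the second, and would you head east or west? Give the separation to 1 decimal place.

Raw difference: -136.4 − 149.2 = -285.6°.
Normalise into (−180°, 180°]: -285.6° + 360° = 74.4°.
Positive ⇒ the second point lies to the east; separation 74.4°.

74.4° east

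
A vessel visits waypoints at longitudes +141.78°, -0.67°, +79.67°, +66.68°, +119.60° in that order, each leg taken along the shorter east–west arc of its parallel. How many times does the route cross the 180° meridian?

Leg 1: +141.78° → -0.67°, shortest Δλ = -142.45° (west) — does not cross 180°.
Leg 2: -0.67° → +79.67°, shortest Δλ = 80.34° (east) — does not cross 180°.
Leg 3: +79.67° → +66.68°, shortest Δλ = -12.99° (west) — does not cross 180°.
Leg 4: +66.68° → +119.60°, shortest Δλ = 52.92° (east) — does not cross 180°.
Total crossings: 0.

0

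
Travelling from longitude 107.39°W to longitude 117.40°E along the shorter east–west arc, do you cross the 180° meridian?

Naïve |117.40 − -107.39| = 224.79° > 180°, so the shorter arc goes the other way round — across 180°.
Signed shortest Δλ = ((117.40 − -107.39 + 180) mod 360) − 180 = -135.21°.
Going west by 135.21° from -107.39° passes through 180° before reaching +117.40°.

Yes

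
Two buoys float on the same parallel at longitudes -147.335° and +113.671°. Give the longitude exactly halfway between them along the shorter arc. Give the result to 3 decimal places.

+163.168°

Signed shortest Δλ from -147.335° to +113.671° is -98.994°.
Midpoint longitude = -147.335° + (-98.994°)/2 = -147.335° − 49.497° = -196.832°.
Normalise into (−180°, 180°]: +163.168°.
(The naïve average (-147.335 + +113.671)/2 = -16.832° is on the wrong side of the globe.)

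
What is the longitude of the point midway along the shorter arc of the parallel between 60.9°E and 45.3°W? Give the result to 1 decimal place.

7.8°E

Signed shortest Δλ from +60.9° to -45.3° is -106.2°.
Midpoint longitude = +60.9° + (-106.2°)/2 = +60.9° − 53.1° = +7.8°.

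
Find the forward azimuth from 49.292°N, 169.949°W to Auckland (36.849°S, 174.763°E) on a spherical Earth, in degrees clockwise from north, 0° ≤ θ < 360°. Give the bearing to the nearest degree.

Δλ = 174.763 − -169.949 = 344.712°; wrapped into (−180°, 180°]: -15.288°.
θ = atan2( sin Δλ · cos φ₂ , cos φ₁ · sin φ₂ − sin φ₁ · cos φ₂ · cos Δλ )
  = atan2(-0.21099, -0.97627) = -167.805° → normalised to [0°, 360°): 192.195°.

192°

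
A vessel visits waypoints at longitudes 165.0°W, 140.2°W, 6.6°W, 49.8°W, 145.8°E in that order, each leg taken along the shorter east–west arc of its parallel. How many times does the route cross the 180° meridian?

Leg 1: -165.0° → -140.2°, shortest Δλ = 24.8° (east) — does not cross 180°.
Leg 2: -140.2° → -6.6°, shortest Δλ = 133.6° (east) — does not cross 180°.
Leg 3: -6.6° → -49.8°, shortest Δλ = -43.2° (west) — does not cross 180°.
Leg 4: -49.8° → +145.8°, shortest Δλ = -164.4° (west) — crosses 180°.
Total crossings: 1.

1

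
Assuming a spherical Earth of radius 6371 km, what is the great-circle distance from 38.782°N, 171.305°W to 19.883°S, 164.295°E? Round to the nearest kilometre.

7001 km

Δλ = 164.295 − -171.305 = 335.600°; wrapped into (−180°, 180°]: -24.400°.
Δφ = -19.883 − 38.782 = -58.665°.
a = sin²(Δφ/2) + cos φ₁ · cos φ₂ · sin²(Δλ/2) = 0.272717.
c = 2·atan2(√a, √(1−a)) = 1.09891 rad → d = 6371·c ≈ 7001.16 km.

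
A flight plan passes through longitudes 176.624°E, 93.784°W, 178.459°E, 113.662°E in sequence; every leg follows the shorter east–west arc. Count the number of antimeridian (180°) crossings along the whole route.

2

Leg 1: +176.624° → -93.784°, shortest Δλ = 89.592° (east) — crosses 180°.
Leg 2: -93.784° → +178.459°, shortest Δλ = -87.757° (west) — crosses 180°.
Leg 3: +178.459° → +113.662°, shortest Δλ = -64.797° (west) — does not cross 180°.
Total crossings: 2.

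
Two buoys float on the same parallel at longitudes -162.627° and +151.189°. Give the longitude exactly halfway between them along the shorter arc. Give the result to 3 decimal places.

Signed shortest Δλ from -162.627° to +151.189° is -46.184°.
Midpoint longitude = -162.627° + (-46.184°)/2 = -162.627° − 23.092° = -185.719°.
Normalise into (−180°, 180°]: +174.281°.
(The naïve average (-162.627 + +151.189)/2 = -5.719° is on the wrong side of the globe.)

+174.281°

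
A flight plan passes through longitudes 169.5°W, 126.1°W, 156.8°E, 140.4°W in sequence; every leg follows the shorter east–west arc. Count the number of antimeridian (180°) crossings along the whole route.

2

Leg 1: -169.5° → -126.1°, shortest Δλ = 43.4° (east) — does not cross 180°.
Leg 2: -126.1° → +156.8°, shortest Δλ = -77.1° (west) — crosses 180°.
Leg 3: +156.8° → -140.4°, shortest Δλ = 62.8° (east) — crosses 180°.
Total crossings: 2.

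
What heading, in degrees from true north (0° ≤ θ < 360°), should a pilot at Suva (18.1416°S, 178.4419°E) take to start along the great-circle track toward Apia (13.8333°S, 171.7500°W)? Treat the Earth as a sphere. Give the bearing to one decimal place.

Δλ = -171.7500 − 178.4419 = -350.1919°; wrapped into (−180°, 180°]: 9.8081°.
θ = atan2( sin Δλ · cos φ₂ , cos φ₁ · sin φ₂ − sin φ₁ · cos φ₂ · cos Δλ )
  = atan2(0.16541, 0.07070) = 66.856° → normalised to [0°, 360°): 66.856°.

66.9°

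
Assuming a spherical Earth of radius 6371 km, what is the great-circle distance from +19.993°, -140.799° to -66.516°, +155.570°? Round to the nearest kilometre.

10949 km

Δλ = 155.570 − -140.799 = 296.369°; wrapped into (−180°, 180°]: -63.631°.
Δφ = -66.516 − 19.993 = -86.509°.
a = sin²(Δφ/2) + cos φ₁ · cos φ₂ · sin²(Δλ/2) = 0.573631.
c = 2·atan2(√a, √(1−a)) = 1.71860 rad → d = 6371·c ≈ 10949.17 km.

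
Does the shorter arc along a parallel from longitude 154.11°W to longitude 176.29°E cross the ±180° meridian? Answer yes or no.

Naïve |176.29 − -154.11| = 330.4° > 180°, so the shorter arc goes the other way round — across 180°.
Signed shortest Δλ = ((176.29 − -154.11 + 180) mod 360) − 180 = -29.6°.
Going west by 29.6° from -154.11° passes through 180° before reaching +176.29°.

Yes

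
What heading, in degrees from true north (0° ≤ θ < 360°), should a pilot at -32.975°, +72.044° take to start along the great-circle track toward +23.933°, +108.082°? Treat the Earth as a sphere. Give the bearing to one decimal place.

Δλ = 108.082 − 72.044 = 36.038°.
θ = atan2( sin Δλ · cos φ₂ , cos φ₁ · sin φ₂ − sin φ₁ · cos φ₂ · cos Δλ )
  = atan2(0.53774, 0.74259) = 35.910° → normalised to [0°, 360°): 35.910°.

35.9°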